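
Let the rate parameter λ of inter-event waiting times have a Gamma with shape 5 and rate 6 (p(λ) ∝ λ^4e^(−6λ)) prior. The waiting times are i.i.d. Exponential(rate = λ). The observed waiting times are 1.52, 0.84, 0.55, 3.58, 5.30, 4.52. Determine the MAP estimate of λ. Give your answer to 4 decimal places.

The Exponential(rate=λ) likelihood is ∝ λ^n e^(−λΣtᵢ). Here n = 6 and Σtᵢ = 1.52 + 0.84 + 0.55 + 3.58 + 5.30 + 4.52 = 16.31.
Posterior ∝ λ^4e^(−6λ) · λ^6e^(−16.31λ) = λ^10e^(−22.31λ), i.e. Gamma(11, 22.31).
Mode = (a−1)/b = 10/22.31 ≈ 0.4482.

λ̂_MAP = 0.4482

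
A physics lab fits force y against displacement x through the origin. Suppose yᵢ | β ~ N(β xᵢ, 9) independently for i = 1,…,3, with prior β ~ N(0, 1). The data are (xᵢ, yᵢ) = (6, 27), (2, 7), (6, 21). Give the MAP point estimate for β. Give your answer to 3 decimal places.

β̂_MAP = 3.553

log p(β | y) = −Σ(yᵢ − βxᵢ)²/(2·9) − β²/(2·1) + const.
Setting the derivative to zero: Σxᵢ(yᵢ − βxᵢ)/9 − β/1 = 0, so β = Σxᵢyᵢ / (Σxᵢ² + σ²/τ²).
Σxᵢyᵢ = 6·27 + 2·7 + 6·21 = 302; Σxᵢ² = 76; σ²/τ² = 9.
β̂_MAP = 302 / (76 + 9) = 302/85 ≈ 3.553.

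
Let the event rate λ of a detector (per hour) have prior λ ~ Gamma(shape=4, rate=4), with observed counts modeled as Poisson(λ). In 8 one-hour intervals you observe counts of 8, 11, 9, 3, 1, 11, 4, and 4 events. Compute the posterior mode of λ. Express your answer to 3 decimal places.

λ̂_MAP = 4.500

Σxᵢ = 8+11+9+3+1+11+4+4 = 51, with n = 8.
Posterior ∝ λ^3e^(−4λ) · λ^51e^(−8λ) = λ^54e^(−12λ), i.e. Gamma(shape=55, rate=12).
The mode of a Gamma(a, b) with a ≥ 1 (shape–rate) is (a−1)/b = 54/12 ≈ 4.500.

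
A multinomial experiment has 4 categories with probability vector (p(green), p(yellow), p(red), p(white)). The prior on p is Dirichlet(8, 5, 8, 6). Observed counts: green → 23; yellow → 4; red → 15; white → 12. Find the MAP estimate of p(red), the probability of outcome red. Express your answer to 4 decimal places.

MAP estimate of p(red) = 0.2857

The posterior is Dirichlet(αᵢ + nᵢ) = Dirichlet(31, 9, 23, 18).
For a Dirichlet(a₁,…,a_K) with all aᵢ > 1, the mode has j-th component (aⱼ − 1)/(Σaᵢ − K).
Here Σaᵢ = 81 and K = 4, so p(red) = (23 − 1)/(81 − 4) = 22/77 ≈ 0.2857.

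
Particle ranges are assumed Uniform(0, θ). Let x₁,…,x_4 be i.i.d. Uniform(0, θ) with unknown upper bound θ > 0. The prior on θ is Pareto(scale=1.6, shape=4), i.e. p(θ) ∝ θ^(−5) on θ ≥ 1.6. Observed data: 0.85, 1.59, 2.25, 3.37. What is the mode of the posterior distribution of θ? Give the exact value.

The Uniform(0, θ) likelihood is θ^(−n) for θ ≥ max(xᵢ), zero otherwise. Here max(xᵢ) = 3.37.
Posterior ∝ θ^(−5) · θ^(−4) = θ^(−9) on θ ≥ max(1.6, 3.37) = 3.37.
This density is strictly decreasing in θ, so the posterior mode lies at the lower boundary of the support.

θ̂_MAP = 3.37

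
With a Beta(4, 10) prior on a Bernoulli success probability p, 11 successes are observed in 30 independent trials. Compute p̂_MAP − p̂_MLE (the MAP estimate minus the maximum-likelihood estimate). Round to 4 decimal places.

MAP − MLE = -0.0333

Posterior is Beta(15, 29); MAP = (15−1)/(44−2) = 14/42 ≈ 0.33333.
MLE ignores the prior: p̂_MLE = k/n = 11/30 ≈ 0.36667.
Difference = 14/42 − 11/30 = -1/30 ≈ -0.0333.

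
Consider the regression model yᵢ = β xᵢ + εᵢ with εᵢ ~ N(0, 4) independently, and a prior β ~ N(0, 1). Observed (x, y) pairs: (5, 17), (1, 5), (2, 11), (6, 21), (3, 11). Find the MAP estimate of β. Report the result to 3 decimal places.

β̂_MAP = 3.430

log p(β | y) = −Σ(yᵢ − βxᵢ)²/(2·4) − β²/(2·1) + const.
Setting the derivative to zero: Σxᵢ(yᵢ − βxᵢ)/4 − β/1 = 0, so β = Σxᵢyᵢ / (Σxᵢ² + σ²/τ²).
Σxᵢyᵢ = 5·17 + 1·5 + 2·11 + 6·21 + 3·11 = 271; Σxᵢ² = 75; σ²/τ² = 4.
β̂_MAP = 271 / (75 + 4) = 271/79 ≈ 3.430.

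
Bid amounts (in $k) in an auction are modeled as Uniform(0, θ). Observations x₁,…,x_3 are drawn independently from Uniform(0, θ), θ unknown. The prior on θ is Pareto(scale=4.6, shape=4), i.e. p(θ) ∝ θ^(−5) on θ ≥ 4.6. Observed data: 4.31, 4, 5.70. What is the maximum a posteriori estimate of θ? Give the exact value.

The Uniform(0, θ) likelihood is θ^(−n) for θ ≥ max(xᵢ), zero otherwise. Here max(xᵢ) = 5.70.
Posterior ∝ θ^(−5) · θ^(−3) = θ^(−8) on θ ≥ max(4.6, 5.70) = 5.70.
This density is strictly decreasing in θ, so the posterior mode lies at the lower boundary of the support.

θ̂_MAP = 5.70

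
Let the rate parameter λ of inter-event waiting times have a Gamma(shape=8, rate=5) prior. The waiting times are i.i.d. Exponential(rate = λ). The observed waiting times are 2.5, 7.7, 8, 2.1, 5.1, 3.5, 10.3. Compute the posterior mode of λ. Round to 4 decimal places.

The Exponential(rate=λ) likelihood is ∝ λ^n e^(−λΣtᵢ). Here n = 7 and Σtᵢ = 2.5 + 7.7 + 8 + 2.1 + 5.1 + 3.5 + 10.3 = 39.2.
Posterior ∝ λ^7e^(−5λ) · λ^7e^(−39.2λ) = λ^14e^(−44.2λ), i.e. Gamma(15, 44.2).
Mode = (a−1)/b = 14/44.2 ≈ 0.3167.

λ̂_MAP = 0.3167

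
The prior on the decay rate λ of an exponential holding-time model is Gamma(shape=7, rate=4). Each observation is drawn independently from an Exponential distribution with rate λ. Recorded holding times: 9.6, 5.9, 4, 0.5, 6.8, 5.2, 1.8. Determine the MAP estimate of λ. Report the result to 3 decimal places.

The Exponential(rate=λ) likelihood is ∝ λ^n e^(−λΣtᵢ). Here n = 7 and Σtᵢ = 9.6 + 5.9 + 4 + 0.5 + 6.8 + 5.2 + 1.8 = 33.8.
Posterior ∝ λ^6e^(−4λ) · λ^7e^(−33.8λ) = λ^13e^(−37.8λ), i.e. Gamma(14, 37.8).
Mode = (a−1)/b = 13/37.8 ≈ 0.344.

λ̂_MAP = 0.344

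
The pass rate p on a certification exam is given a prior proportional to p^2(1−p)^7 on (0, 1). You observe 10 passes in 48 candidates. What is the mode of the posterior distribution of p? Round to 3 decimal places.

p̂_MAP = 0.211

The prior density ∝ p^2(1−p)^7 is the kernel of Beta(3, 8).
Data: 10 successes in 48 trials. The binomial likelihood contributes p^10(1−p)^38, so the posterior is Beta(3+10, 8+38) = Beta(13, 46).
For Beta(a, b) with a, b > 1 the mode is (a−1)/(a+b−2) = 12/57 ≈ 0.211.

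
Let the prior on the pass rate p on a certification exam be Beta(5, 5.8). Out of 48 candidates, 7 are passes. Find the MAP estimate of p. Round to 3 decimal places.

Prior: Beta(5, 5.8).
Data: 7 successes in 48 trials. The binomial likelihood contributes p^7(1−p)^41, so the posterior is Beta(5+7, 5.8+41) = Beta(12, 46.8).
For Beta(a, b) with a, b > 1 the mode is (a−1)/(a+b−2) = 11/56.8 ≈ 0.194.

p̂_MAP = 0.194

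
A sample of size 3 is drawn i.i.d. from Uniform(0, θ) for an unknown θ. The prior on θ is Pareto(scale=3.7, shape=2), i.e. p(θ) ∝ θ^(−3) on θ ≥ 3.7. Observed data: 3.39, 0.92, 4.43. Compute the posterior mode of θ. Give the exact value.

The Uniform(0, θ) likelihood is θ^(−n) for θ ≥ max(xᵢ), zero otherwise. Here max(xᵢ) = 4.43.
Posterior ∝ θ^(−3) · θ^(−3) = θ^(−6) on θ ≥ max(3.7, 4.43) = 4.43.
This density is strictly decreasing in θ, so the posterior mode lies at the lower boundary of the support.

θ̂_MAP = 4.43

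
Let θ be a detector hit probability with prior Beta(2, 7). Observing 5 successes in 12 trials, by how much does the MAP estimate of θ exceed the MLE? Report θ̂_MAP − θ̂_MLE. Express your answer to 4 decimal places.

MAP − MLE = -0.1009

Posterior is Beta(7, 14); MAP = (7−1)/(21−2) = 6/19 ≈ 0.31579.
MLE ignores the prior: θ̂_MLE = k/n = 5/12 ≈ 0.41667.
Difference = 6/19 − 5/12 = -23/228 ≈ -0.1009.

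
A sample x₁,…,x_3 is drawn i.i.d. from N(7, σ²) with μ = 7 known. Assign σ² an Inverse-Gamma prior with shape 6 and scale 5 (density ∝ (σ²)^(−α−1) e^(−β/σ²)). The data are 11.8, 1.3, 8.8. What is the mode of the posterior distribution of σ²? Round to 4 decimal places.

Sum of squared deviations about the known mean: SS = (11.8−7)² + (1.3−7)² + (8.8−7)² = 58.77.
The Normal likelihood contributes (σ²)^(−n/2) exp(−SS/(2σ²)), so the posterior is Inverse-Gamma(α + n/2, β + SS/2) = Inverse-Gamma(7.5, 34.385).
The mode of Inverse-Gamma(a, b) is b/(a+1) = 34.385/8.5 ≈ 4.0453.

σ̂²_MAP = 4.0453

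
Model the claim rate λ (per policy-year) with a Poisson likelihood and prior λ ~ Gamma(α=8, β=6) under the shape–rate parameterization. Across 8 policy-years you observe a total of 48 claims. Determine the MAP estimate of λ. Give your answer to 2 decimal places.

λ̂_MAP = 3.93

Σxᵢ = 48, n = 8.
Posterior ∝ λ^7e^(−6λ) · λ^48e^(−8λ) = λ^55e^(−14λ), i.e. Gamma(shape=56, rate=14).
The mode of a Gamma(a, b) with a ≥ 1 (shape–rate) is (a−1)/b = 55/14 ≈ 3.93.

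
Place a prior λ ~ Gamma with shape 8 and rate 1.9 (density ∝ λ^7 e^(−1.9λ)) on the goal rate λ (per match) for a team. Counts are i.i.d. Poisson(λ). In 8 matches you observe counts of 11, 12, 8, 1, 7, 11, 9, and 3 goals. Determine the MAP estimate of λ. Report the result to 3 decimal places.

λ̂_MAP = 6.970

Σxᵢ = 11+12+8+1+7+11+9+3 = 62, with n = 8.
Posterior ∝ λ^7e^(−1.9λ) · λ^62e^(−8λ) = λ^69e^(−9.9λ), i.e. Gamma(shape=70, rate=9.9).
The mode of a Gamma(a, b) with a ≥ 1 (shape–rate) is (a−1)/b = 69/9.9 ≈ 6.970.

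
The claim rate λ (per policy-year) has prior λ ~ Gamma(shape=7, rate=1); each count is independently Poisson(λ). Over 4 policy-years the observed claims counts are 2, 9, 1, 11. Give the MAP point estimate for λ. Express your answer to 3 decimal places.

Σxᵢ = 2+9+1+11 = 23, with n = 4.
Posterior ∝ λ^6e^(−1λ) · λ^23e^(−4λ) = λ^29e^(−5λ), i.e. Gamma(shape=30, rate=5).
The mode of a Gamma(a, b) with a ≥ 1 (shape–rate) is (a−1)/b = 29/5 ≈ 5.800.

λ̂_MAP = 5.800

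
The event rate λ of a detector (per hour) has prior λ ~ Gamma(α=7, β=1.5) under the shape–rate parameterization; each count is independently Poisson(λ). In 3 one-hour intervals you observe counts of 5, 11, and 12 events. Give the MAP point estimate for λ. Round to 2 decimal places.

Σxᵢ = 5+11+12 = 28, with n = 3.
Posterior ∝ λ^6e^(−1.5λ) · λ^28e^(−3λ) = λ^34e^(−4.5λ), i.e. Gamma(shape=35, rate=4.5).
The mode of a Gamma(a, b) with a ≥ 1 (shape–rate) is (a−1)/b = 34/4.5 ≈ 7.56.

λ̂_MAP = 7.56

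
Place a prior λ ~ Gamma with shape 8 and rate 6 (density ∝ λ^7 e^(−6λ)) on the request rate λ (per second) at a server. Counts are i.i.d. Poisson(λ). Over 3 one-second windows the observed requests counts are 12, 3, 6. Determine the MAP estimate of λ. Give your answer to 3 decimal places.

Σxᵢ = 12+3+6 = 21, with n = 3.
Posterior ∝ λ^7e^(−6λ) · λ^21e^(−3λ) = λ^28e^(−9λ), i.e. Gamma(shape=29, rate=9).
The mode of a Gamma(a, b) with a ≥ 1 (shape–rate) is (a−1)/b = 28/9 ≈ 3.111.

λ̂_MAP = 3.111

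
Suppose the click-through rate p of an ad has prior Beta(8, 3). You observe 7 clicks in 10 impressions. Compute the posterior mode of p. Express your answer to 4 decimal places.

p̂_MAP = 0.7368

Prior: Beta(8, 3).
Data: 7 successes in 10 trials. The binomial likelihood contributes p^7(1−p)^3, so the posterior is Beta(8+7, 3+3) = Beta(15, 6).
For Beta(a, b) with a, b > 1 the mode is (a−1)/(a+b−2) = 14/19 ≈ 0.7368.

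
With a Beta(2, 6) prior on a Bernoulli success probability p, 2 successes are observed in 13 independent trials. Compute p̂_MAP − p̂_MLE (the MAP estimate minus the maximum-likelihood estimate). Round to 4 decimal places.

MAP − MLE = 0.0040

Posterior is Beta(4, 17); MAP = (4−1)/(21−2) = 3/19 ≈ 0.15789.
MLE ignores the prior: p̂_MLE = k/n = 2/13 ≈ 0.15385.
Difference = 3/19 − 2/13 = 1/247 ≈ 0.0040.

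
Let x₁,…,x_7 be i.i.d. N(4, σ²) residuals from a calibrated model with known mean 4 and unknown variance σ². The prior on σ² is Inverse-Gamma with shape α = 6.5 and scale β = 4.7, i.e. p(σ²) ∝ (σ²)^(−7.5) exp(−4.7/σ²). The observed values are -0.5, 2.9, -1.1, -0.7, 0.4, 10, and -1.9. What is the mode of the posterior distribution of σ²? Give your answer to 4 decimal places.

σ̂²_MAP = 7.3968

Sum of squared deviations about the known mean: SS = (-0.5−4)² + (2.9−4)² + (-1.1−4)² + (-0.7−4)² + (0.4−4)² + (10−4)² + (-1.9−4)² = 153.33.
The Normal likelihood contributes (σ²)^(−n/2) exp(−SS/(2σ²)), so the posterior is Inverse-Gamma(α + n/2, β + SS/2) = Inverse-Gamma(10, 81.365).
The mode of Inverse-Gamma(a, b) is b/(a+1) = 81.365/11 ≈ 7.3968.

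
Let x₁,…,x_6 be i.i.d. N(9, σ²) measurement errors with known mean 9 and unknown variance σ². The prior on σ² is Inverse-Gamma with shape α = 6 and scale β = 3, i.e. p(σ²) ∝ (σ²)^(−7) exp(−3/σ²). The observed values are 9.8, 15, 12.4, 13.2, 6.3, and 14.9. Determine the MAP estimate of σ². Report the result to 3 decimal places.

σ̂²_MAP = 5.697

Sum of squared deviations about the known mean: SS = (9.8−9)² + (15−9)² + (12.4−9)² + (13.2−9)² + (6.3−9)² + (14.9−9)² = 107.94.
The Normal likelihood contributes (σ²)^(−n/2) exp(−SS/(2σ²)), so the posterior is Inverse-Gamma(α + n/2, β + SS/2) = Inverse-Gamma(9, 56.97).
The mode of Inverse-Gamma(a, b) is b/(a+1) = 56.97/10 ≈ 5.697.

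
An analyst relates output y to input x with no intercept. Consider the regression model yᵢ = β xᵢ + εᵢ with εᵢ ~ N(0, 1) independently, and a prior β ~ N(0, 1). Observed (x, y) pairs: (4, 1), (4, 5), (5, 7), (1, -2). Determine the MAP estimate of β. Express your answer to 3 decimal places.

log p(β | y) = −Σ(yᵢ − βxᵢ)²/(2·1) − β²/(2·1) + const.
Setting the derivative to zero: Σxᵢ(yᵢ − βxᵢ)/1 − β/1 = 0, so β = Σxᵢyᵢ / (Σxᵢ² + σ²/τ²).
Σxᵢyᵢ = 4·1 + 4·5 + 5·7 + 1·(-2) = 57; Σxᵢ² = 58; σ²/τ² = 1.
β̂_MAP = 57 / (58 + 1) = 57/59 ≈ 0.966.

β̂_MAP = 0.966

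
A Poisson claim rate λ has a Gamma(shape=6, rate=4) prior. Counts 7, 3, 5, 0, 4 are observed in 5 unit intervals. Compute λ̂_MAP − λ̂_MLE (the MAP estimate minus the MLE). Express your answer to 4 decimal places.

Σxᵢ = 19. Posterior is Gamma(25, 9); MAP = (25−1)/9 = 24/9 ≈ 2.66667.
MLE = x̄ = 19/5 ≈ 3.80000.
Difference = 24/9 − 19/5 = -17/15 ≈ -1.1333.

MAP − MLE = -1.1333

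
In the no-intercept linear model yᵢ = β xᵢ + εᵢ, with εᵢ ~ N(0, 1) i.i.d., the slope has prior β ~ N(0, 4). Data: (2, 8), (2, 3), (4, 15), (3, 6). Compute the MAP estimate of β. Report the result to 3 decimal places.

β̂_MAP = 3.008

log p(β | y) = −Σ(yᵢ − βxᵢ)²/(2·1) − β²/(2·4) + const.
Setting the derivative to zero: Σxᵢ(yᵢ − βxᵢ)/1 − β/4 = 0, so β = Σxᵢyᵢ / (Σxᵢ² + σ²/τ²).
Σxᵢyᵢ = 2·8 + 2·3 + 4·15 + 3·6 = 100; Σxᵢ² = 33; σ²/τ² = 0.25.
β̂_MAP = 100 / (33 + 0.25) = 100/33.25 ≈ 3.008.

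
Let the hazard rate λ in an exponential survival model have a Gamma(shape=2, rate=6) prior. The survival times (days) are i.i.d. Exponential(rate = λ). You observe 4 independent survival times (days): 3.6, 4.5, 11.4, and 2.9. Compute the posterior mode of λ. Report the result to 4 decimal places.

The Exponential(rate=λ) likelihood is ∝ λ^n e^(−λΣtᵢ). Here n = 4 and Σtᵢ = 3.6 + 4.5 + 11.4 + 2.9 = 22.4.
Posterior ∝ λe^(−6λ) · λ^4e^(−22.4λ) = λ^5e^(−28.4λ), i.e. Gamma(6, 28.4).
Mode = (a−1)/b = 5/28.4 ≈ 0.1761.

λ̂_MAP = 0.1761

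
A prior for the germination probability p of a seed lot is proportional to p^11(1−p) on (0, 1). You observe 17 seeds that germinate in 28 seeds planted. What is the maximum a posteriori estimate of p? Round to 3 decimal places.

p̂_MAP = 0.700

The prior density ∝ p^11(1−p)^1 is the kernel of Beta(12, 2).
Data: 17 successes in 28 trials. The binomial likelihood contributes p^17(1−p)^11, so the posterior is Beta(12+17, 2+11) = Beta(29, 13).
For Beta(a, b) with a, b > 1 the mode is (a−1)/(a+b−2) = 28/40 ≈ 0.700.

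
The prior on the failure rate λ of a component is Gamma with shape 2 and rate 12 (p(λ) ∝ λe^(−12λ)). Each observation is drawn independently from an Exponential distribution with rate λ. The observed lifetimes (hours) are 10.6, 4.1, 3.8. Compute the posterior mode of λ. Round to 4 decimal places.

λ̂_MAP = 0.1311

The Exponential(rate=λ) likelihood is ∝ λ^n e^(−λΣtᵢ). Here n = 3 and Σtᵢ = 10.6 + 4.1 + 3.8 = 18.5.
Posterior ∝ λe^(−12λ) · λ^3e^(−18.5λ) = λ^4e^(−30.5λ), i.e. Gamma(5, 30.5).
Mode = (a−1)/b = 4/30.5 ≈ 0.1311.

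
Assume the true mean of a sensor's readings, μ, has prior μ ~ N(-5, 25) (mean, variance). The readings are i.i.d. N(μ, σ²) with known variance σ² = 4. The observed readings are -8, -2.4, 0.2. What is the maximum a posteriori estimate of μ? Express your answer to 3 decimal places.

n = 3; x̄ = ((-8) + (-2.4) + 0.2)/3 = -10.2/3 = -3.4.
For a Normal prior and Normal likelihood with known variance, the posterior is Normal; its mode equals its mean, the precision-weighted average.
Prior precision 1/σ₀² = 1/25 = 0.04; data precision n/σ² = 3/4 = 0.75.
μ̂ = (0.04·(-5) + 0.75·(-3.4)) / (0.04 + 0.75) = (-2.75)/0.79 = -275/79 ≈ -3.481.

μ̂_MAP = -3.481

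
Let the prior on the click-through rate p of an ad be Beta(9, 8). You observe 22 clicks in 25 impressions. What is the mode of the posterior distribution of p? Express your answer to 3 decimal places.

Prior: Beta(9, 8).
Data: 22 successes in 25 trials. The binomial likelihood contributes p^22(1−p)^3, so the posterior is Beta(9+22, 8+3) = Beta(31, 11).
For Beta(a, b) with a, b > 1 the mode is (a−1)/(a+b−2) = 30/40 ≈ 0.750.

p̂_MAP = 0.750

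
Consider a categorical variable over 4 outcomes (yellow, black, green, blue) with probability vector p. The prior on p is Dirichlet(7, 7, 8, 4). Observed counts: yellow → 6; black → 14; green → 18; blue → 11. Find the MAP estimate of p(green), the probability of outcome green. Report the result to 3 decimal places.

MAP estimate of p(green) = 0.352

The posterior is Dirichlet(αᵢ + nᵢ) = Dirichlet(13, 21, 26, 15).
For a Dirichlet(a₁,…,a_K) with all aᵢ > 1, the mode has j-th component (aⱼ − 1)/(Σaᵢ − K).
Here Σaᵢ = 75 and K = 4, so p(green) = (26 − 1)/(75 − 4) = 25/71 ≈ 0.352.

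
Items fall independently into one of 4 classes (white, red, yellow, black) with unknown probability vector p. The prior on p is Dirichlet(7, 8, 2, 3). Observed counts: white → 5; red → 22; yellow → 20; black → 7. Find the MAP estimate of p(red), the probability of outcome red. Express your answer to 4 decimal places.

MAP estimate of p(red) = 0.4143

The posterior is Dirichlet(αᵢ + nᵢ) = Dirichlet(12, 30, 22, 10).
For a Dirichlet(a₁,…,a_K) with all aᵢ > 1, the mode has j-th component (aⱼ − 1)/(Σaᵢ − K).
Here Σaᵢ = 74 and K = 4, so p(red) = (30 − 1)/(74 − 4) = 29/70 ≈ 0.4143.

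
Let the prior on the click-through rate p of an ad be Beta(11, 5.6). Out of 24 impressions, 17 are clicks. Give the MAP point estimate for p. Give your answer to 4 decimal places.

p̂_MAP = 0.6995

Prior: Beta(11, 5.6).
Data: 17 successes in 24 trials. The binomial likelihood contributes p^17(1−p)^7, so the posterior is Beta(11+17, 5.6+7) = Beta(28, 12.6).
For Beta(a, b) with a, b > 1 the mode is (a−1)/(a+b−2) = 27/38.6 ≈ 0.6995.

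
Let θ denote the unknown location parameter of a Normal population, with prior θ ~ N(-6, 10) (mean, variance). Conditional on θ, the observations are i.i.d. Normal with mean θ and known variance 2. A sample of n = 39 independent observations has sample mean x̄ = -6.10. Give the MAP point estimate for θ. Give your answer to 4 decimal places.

θ̂_MAP = -6.0995

n = 39, x̄ = -6.10.
For a Normal prior and Normal likelihood with known variance, the posterior is Normal; its mode equals its mean, the precision-weighted average.
Prior precision 1/σ₀² = 1/10 = 0.1; data precision n/σ² = 39/2 = 19.5.
θ̂ = (0.1·(-6) + 19.5·(-6.1)) / (0.1 + 19.5) = (-119.55)/19.6 = -2391/392 ≈ -6.0995.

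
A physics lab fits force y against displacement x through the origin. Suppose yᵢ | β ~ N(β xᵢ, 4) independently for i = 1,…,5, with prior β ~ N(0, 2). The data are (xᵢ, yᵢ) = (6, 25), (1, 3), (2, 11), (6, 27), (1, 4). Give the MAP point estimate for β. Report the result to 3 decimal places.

β̂_MAP = 4.263

log p(β | y) = −Σ(yᵢ − βxᵢ)²/(2·4) − β²/(2·2) + const.
Setting the derivative to zero: Σxᵢ(yᵢ − βxᵢ)/4 − β/2 = 0, so β = Σxᵢyᵢ / (Σxᵢ² + σ²/τ²).
Σxᵢyᵢ = 6·25 + 1·3 + 2·11 + 6·27 + 1·4 = 341; Σxᵢ² = 78; σ²/τ² = 2.
β̂_MAP = 341 / (78 + 2) = 341/80 ≈ 4.263.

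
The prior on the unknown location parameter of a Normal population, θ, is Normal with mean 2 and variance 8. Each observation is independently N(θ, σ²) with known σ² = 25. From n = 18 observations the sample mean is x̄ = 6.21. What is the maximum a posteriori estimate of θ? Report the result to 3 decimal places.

θ̂_MAP = 5.587

n = 18, x̄ = 6.21.
For a Normal prior and Normal likelihood with known variance, the posterior is Normal; its mode equals its mean, the precision-weighted average.
Prior precision 1/σ₀² = 1/8 = 0.125; data precision n/σ² = 18/25 = 0.72.
θ̂ = (0.125·2 + 0.72·6.21) / (0.125 + 0.72) = 4.7212/0.845 = 23606/4225 ≈ 5.587.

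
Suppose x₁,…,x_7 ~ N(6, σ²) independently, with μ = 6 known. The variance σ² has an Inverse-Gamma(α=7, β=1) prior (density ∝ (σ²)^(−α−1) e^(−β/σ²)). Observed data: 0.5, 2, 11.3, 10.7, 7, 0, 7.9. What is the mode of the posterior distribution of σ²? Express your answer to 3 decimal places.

σ̂²_MAP = 6.045

Sum of squared deviations about the known mean: SS = (0.5−6)² + (2−6)² + (11.3−6)² + (10.7−6)² + (7−6)² + (0−6)² + (7.9−6)² = 137.04.
The Normal likelihood contributes (σ²)^(−n/2) exp(−SS/(2σ²)), so the posterior is Inverse-Gamma(α + n/2, β + SS/2) = Inverse-Gamma(10.5, 69.52).
The mode of Inverse-Gamma(a, b) is b/(a+1) = 69.52/11.5 ≈ 6.045.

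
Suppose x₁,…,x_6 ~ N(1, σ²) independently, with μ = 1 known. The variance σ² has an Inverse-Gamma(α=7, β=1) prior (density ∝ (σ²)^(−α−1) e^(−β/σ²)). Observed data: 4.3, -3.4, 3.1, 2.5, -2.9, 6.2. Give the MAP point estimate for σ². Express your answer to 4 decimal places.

σ̂²_MAP = 3.6891

Sum of squared deviations about the known mean: SS = (4.3−1)² + (-3.4−1)² + (3.1−1)² + (2.5−1)² + (-2.9−1)² + (6.2−1)² = 79.16.
The Normal likelihood contributes (σ²)^(−n/2) exp(−SS/(2σ²)), so the posterior is Inverse-Gamma(α + n/2, β + SS/2) = Inverse-Gamma(10, 40.58).
The mode of Inverse-Gamma(a, b) is b/(a+1) = 40.58/11 ≈ 3.6891.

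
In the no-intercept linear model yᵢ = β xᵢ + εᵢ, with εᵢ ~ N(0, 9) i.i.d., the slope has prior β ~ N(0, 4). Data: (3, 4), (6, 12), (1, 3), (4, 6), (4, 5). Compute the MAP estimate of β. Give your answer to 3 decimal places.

β̂_MAP = 1.632

log p(β | y) = −Σ(yᵢ − βxᵢ)²/(2·9) − β²/(2·4) + const.
Setting the derivative to zero: Σxᵢ(yᵢ − βxᵢ)/9 − β/4 = 0, so β = Σxᵢyᵢ / (Σxᵢ² + σ²/τ²).
Σxᵢyᵢ = 3·4 + 6·12 + 1·3 + 4·6 + 4·5 = 131; Σxᵢ² = 78; σ²/τ² = 2.25.
β̂_MAP = 131 / (78 + 2.25) = 131/80.25 ≈ 1.632.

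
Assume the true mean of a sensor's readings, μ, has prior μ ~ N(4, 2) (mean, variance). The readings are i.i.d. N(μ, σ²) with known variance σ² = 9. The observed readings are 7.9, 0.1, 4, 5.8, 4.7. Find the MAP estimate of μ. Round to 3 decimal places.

n = 5; x̄ = (7.9 + 0.1 + 4 + 5.8 + 4.7)/5 = 22.5/5 = 4.5.
For a Normal prior and Normal likelihood with known variance, the posterior is Normal; its mode equals its mean, the precision-weighted average.
Prior precision 1/σ₀² = 1/2 = 0.5; data precision n/σ² = 5/9.
μ̂ = (0.5·4 + (5/9)·4.5) / (0.5 + 5/9) = 4.5/(19/18) = 81/19 ≈ 4.263.

μ̂_MAP = 4.263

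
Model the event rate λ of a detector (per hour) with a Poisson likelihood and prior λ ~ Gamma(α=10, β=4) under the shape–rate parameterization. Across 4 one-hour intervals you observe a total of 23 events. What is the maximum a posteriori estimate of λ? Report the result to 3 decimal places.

λ̂_MAP = 4.000

Σxᵢ = 23, n = 4.
Posterior ∝ λ^9e^(−4λ) · λ^23e^(−4λ) = λ^32e^(−8λ), i.e. Gamma(shape=33, rate=8).
The mode of a Gamma(a, b) with a ≥ 1 (shape–rate) is (a−1)/b = 32/8 ≈ 4.000.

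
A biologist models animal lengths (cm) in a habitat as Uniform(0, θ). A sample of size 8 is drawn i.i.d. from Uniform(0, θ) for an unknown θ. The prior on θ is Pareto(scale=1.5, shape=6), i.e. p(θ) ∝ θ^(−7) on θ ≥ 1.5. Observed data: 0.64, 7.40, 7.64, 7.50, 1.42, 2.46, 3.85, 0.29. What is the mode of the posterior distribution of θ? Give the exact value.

θ̂_MAP = 7.64

The Uniform(0, θ) likelihood is θ^(−n) for θ ≥ max(xᵢ), zero otherwise. Here max(xᵢ) = 7.64.
Posterior ∝ θ^(−7) · θ^(−8) = θ^(−15) on θ ≥ max(1.5, 7.64) = 7.64.
This density is strictly decreasing in θ, so the posterior mode lies at the lower boundary of the support.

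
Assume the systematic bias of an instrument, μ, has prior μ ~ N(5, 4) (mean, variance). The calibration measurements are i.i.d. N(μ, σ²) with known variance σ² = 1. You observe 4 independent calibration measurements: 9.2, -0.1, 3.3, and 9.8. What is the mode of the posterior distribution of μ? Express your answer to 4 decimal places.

n = 4; x̄ = (9.2 + (-0.1) + 3.3 + 9.8)/4 = 22.2/4 = 5.55.
For a Normal prior and Normal likelihood with known variance, the posterior is Normal; its mode equals its mean, the precision-weighted average.
Prior precision 1/σ₀² = 1/4 = 0.25; data precision n/σ² = 4/1 = 4.
μ̂ = (0.25·5 + 4·5.55) / (0.25 + 4) = 23.45/4.25 = 469/85 ≈ 5.5176.

μ̂_MAP = 5.5176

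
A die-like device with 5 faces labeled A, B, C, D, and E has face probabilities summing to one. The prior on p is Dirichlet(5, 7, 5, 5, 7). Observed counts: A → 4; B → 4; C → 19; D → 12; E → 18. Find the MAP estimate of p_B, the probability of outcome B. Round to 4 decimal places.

The posterior is Dirichlet(αᵢ + nᵢ) = Dirichlet(9, 11, 24, 17, 25).
For a Dirichlet(a₁,…,a_K) with all aᵢ > 1, the mode has j-th component (aⱼ − 1)/(Σaᵢ − K).
Here Σaᵢ = 86 and K = 5, so p_B = (11 − 1)/(86 − 5) = 10/81 ≈ 0.1235.

MAP estimate of p_B = 0.1235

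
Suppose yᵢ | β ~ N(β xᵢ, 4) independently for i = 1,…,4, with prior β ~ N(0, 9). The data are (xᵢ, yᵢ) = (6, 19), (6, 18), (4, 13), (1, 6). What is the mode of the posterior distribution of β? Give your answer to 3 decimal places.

log p(β | y) = −Σ(yᵢ − βxᵢ)²/(2·4) − β²/(2·9) + const.
Setting the derivative to zero: Σxᵢ(yᵢ − βxᵢ)/4 − β/9 = 0, so β = Σxᵢyᵢ / (Σxᵢ² + σ²/τ²).
Σxᵢyᵢ = 6·19 + 6·18 + 4·13 + 1·6 = 280; Σxᵢ² = 89; σ²/τ² = 4/9.
β̂_MAP = 280 / (89 + 4/9) = 280/(805/9) = 72/23 ≈ 3.130.

β̂_MAP = 3.130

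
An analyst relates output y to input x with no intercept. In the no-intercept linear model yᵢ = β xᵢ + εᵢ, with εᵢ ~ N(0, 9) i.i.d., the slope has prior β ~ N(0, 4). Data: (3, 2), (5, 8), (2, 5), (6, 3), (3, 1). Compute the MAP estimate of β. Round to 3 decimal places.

β̂_MAP = 0.903

log p(β | y) = −Σ(yᵢ − βxᵢ)²/(2·9) − β²/(2·4) + const.
Setting the derivative to zero: Σxᵢ(yᵢ − βxᵢ)/9 − β/4 = 0, so β = Σxᵢyᵢ / (Σxᵢ² + σ²/τ²).
Σxᵢyᵢ = 3·2 + 5·8 + 2·5 + 6·3 + 3·1 = 77; Σxᵢ² = 83; σ²/τ² = 2.25.
β̂_MAP = 77 / (83 + 2.25) = 77/85.25 ≈ 0.903.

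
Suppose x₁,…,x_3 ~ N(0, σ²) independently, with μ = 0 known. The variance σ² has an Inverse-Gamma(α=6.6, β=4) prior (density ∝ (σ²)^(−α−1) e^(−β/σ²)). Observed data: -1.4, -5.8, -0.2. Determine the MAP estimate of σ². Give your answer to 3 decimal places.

Sum of squared deviations about the known mean: SS = (-1.4−0)² + (-5.8−0)² + (-0.2−0)² = 35.64.
The Normal likelihood contributes (σ²)^(−n/2) exp(−SS/(2σ²)), so the posterior is Inverse-Gamma(α + n/2, β + SS/2) = Inverse-Gamma(8.1, 21.82).
The mode of Inverse-Gamma(a, b) is b/(a+1) = 21.82/9.1 ≈ 2.398.

σ̂²_MAP = 2.398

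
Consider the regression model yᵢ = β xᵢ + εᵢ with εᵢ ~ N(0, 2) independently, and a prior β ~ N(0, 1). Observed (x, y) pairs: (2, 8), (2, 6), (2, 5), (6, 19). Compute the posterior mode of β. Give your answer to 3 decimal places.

β̂_MAP = 3.040

log p(β | y) = −Σ(yᵢ − βxᵢ)²/(2·2) − β²/(2·1) + const.
Setting the derivative to zero: Σxᵢ(yᵢ − βxᵢ)/2 − β/1 = 0, so β = Σxᵢyᵢ / (Σxᵢ² + σ²/τ²).
Σxᵢyᵢ = 2·8 + 2·6 + 2·5 + 6·19 = 152; Σxᵢ² = 48; σ²/τ² = 2.
β̂_MAP = 152 / (48 + 2) = 152/50 ≈ 3.040.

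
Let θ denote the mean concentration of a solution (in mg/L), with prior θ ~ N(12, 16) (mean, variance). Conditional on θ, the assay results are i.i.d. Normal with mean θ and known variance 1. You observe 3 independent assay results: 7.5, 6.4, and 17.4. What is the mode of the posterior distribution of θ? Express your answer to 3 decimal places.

θ̂_MAP = 10.465

n = 3; x̄ = (7.5 + 6.4 + 17.4)/3 = 31.3/3 = 313/30 ≈ 10.4333.
For a Normal prior and Normal likelihood with known variance, the posterior is Normal; its mode equals its mean, the precision-weighted average.
Prior precision 1/σ₀² = 1/16 = 0.0625; data precision n/σ² = 3/1 = 3.
θ̂ = (0.0625·12 + 3·(313/30)) / (0.0625 + 3) = 32.05/3.0625 = 2564/245 ≈ 10.465.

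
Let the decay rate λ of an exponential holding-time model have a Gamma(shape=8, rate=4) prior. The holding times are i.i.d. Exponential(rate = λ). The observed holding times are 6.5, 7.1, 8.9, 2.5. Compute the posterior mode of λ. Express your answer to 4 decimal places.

The Exponential(rate=λ) likelihood is ∝ λ^n e^(−λΣtᵢ). Here n = 4 and Σtᵢ = 6.5 + 7.1 + 8.9 + 2.5 = 25.
Posterior ∝ λ^7e^(−4λ) · λ^4e^(−25λ) = λ^11e^(−29λ), i.e. Gamma(12, 29).
Mode = (a−1)/b = 11/29 ≈ 0.3793.

λ̂_MAP = 0.3793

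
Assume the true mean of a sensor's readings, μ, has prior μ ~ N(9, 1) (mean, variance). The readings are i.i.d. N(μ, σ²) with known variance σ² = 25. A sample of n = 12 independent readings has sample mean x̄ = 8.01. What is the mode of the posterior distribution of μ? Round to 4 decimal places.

μ̂_MAP = 8.6789

n = 12, x̄ = 8.01.
For a Normal prior and Normal likelihood with known variance, the posterior is Normal; its mode equals its mean, the precision-weighted average.
Prior precision 1/σ₀² = 1/1 = 1; data precision n/σ² = 12/25 = 0.48.
μ̂ = (1·9 + 0.48·8.01) / (1 + 0.48) = 12.8448/1.48 = 8028/925 ≈ 8.6789.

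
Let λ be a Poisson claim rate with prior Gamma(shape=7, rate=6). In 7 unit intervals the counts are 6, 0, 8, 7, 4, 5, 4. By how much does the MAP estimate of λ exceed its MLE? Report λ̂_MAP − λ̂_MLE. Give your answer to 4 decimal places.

MAP − MLE = -1.7802

Σxᵢ = 34. Posterior is Gamma(41, 13); MAP = (41−1)/13 = 40/13 ≈ 3.07692.
MLE = x̄ = 34/7 ≈ 4.85714.
Difference = 40/13 − 34/7 = -162/91 ≈ -1.7802.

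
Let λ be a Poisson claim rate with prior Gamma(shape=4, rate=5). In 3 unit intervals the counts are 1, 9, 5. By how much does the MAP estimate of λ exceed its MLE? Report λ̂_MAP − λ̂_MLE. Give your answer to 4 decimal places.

MAP − MLE = -2.7500

Σxᵢ = 15. Posterior is Gamma(19, 8); MAP = (19−1)/8 = 18/8 ≈ 2.25000.
MLE = x̄ = 15/3 ≈ 5.00000.
Difference = 18/8 − 15/3 = -11/4 ≈ -2.7500.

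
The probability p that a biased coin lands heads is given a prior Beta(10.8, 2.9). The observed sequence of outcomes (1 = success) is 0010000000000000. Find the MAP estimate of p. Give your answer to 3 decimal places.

p̂_MAP = 0.390

Prior: Beta(10.8, 2.9).
Data: 1 success in 16 trials (from the sequence). The binomial likelihood contributes p(1−p)^15, so the posterior is Beta(10.8+1, 2.9+15) = Beta(11.8, 17.9).
For Beta(a, b) with a, b > 1 the mode is (a−1)/(a+b−2) = 10.8/27.7 ≈ 0.390.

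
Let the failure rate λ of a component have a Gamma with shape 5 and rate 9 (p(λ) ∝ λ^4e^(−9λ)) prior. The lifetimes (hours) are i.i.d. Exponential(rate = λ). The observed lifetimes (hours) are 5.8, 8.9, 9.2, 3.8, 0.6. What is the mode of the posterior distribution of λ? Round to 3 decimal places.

λ̂_MAP = 0.241

The Exponential(rate=λ) likelihood is ∝ λ^n e^(−λΣtᵢ). Here n = 5 and Σtᵢ = 5.8 + 8.9 + 9.2 + 3.8 + 0.6 = 28.3.
Posterior ∝ λ^4e^(−9λ) · λ^5e^(−28.3λ) = λ^9e^(−37.3λ), i.e. Gamma(10, 37.3).
Mode = (a−1)/b = 9/37.3 ≈ 0.241.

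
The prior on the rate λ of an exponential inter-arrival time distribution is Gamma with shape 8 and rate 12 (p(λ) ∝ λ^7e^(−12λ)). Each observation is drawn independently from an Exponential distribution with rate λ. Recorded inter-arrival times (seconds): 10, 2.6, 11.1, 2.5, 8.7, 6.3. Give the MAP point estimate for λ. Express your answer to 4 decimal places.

The Exponential(rate=λ) likelihood is ∝ λ^n e^(−λΣtᵢ). Here n = 6 and Σtᵢ = 10 + 2.6 + 11.1 + 2.5 + 8.7 + 6.3 = 41.2.
Posterior ∝ λ^7e^(−12λ) · λ^6e^(−41.2λ) = λ^13e^(−53.2λ), i.e. Gamma(14, 53.2).
Mode = (a−1)/b = 13/53.2 ≈ 0.2444.

λ̂_MAP = 0.2444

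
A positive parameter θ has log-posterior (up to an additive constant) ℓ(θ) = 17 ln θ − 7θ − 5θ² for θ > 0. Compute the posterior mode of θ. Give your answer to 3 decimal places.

ℓ'(θ) = 17/θ − 7 − 10θ. Setting this to zero and multiplying by θ: 10θ² + 7θ − 17 = 0.
θ = (−7 + √(7² + 4·10·17)) / (2·10) = (−7 + √729) / 20 = (−7 + 27)/20 = 1.
ℓ''(θ) = −17/θ² − 10 < 0, confirming a maximum.

θ̂_MAP = 1.000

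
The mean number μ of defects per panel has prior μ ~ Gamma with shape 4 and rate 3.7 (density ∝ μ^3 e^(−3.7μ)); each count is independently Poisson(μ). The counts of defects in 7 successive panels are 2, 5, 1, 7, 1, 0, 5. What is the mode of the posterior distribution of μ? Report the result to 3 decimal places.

Σxᵢ = 2+5+1+7+1+0+5 = 21, with n = 7.
Posterior ∝ μ^3e^(−3.7μ) · μ^21e^(−7μ) = μ^24e^(−10.7μ), i.e. Gamma(shape=25, rate=10.7).
The mode of a Gamma(a, b) with a ≥ 1 (shape–rate) is (a−1)/b = 24/10.7 ≈ 2.243.

μ̂_MAP = 2.243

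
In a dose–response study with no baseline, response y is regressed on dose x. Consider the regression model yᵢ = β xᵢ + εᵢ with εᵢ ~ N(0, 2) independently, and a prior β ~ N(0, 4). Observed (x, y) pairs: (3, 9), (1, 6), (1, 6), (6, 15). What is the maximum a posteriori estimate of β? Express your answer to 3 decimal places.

log p(β | y) = −Σ(yᵢ − βxᵢ)²/(2·2) − β²/(2·4) + const.
Setting the derivative to zero: Σxᵢ(yᵢ − βxᵢ)/2 − β/4 = 0, so β = Σxᵢyᵢ / (Σxᵢ² + σ²/τ²).
Σxᵢyᵢ = 3·9 + 1·6 + 1·6 + 6·15 = 129; Σxᵢ² = 47; σ²/τ² = 0.5.
β̂_MAP = 129 / (47 + 0.5) = 129/47.5 ≈ 2.716.

β̂_MAP = 2.716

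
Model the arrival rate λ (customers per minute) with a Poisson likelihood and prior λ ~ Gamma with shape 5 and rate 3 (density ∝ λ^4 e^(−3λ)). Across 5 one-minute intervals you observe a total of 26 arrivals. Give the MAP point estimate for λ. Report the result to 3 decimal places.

Σxᵢ = 26, n = 5.
Posterior ∝ λ^4e^(−3λ) · λ^26e^(−5λ) = λ^30e^(−8λ), i.e. Gamma(shape=31, rate=8).
The mode of a Gamma(a, b) with a ≥ 1 (shape–rate) is (a−1)/b = 30/8 ≈ 3.750.

λ̂_MAP = 3.750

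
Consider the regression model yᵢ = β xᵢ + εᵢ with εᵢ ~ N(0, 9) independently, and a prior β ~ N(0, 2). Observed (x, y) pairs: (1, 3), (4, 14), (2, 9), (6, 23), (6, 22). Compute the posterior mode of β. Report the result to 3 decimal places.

β̂_MAP = 3.559

log p(β | y) = −Σ(yᵢ − βxᵢ)²/(2·9) − β²/(2·2) + const.
Setting the derivative to zero: Σxᵢ(yᵢ − βxᵢ)/9 − β/2 = 0, so β = Σxᵢyᵢ / (Σxᵢ² + σ²/τ²).
Σxᵢyᵢ = 1·3 + 4·14 + 2·9 + 6·23 + 6·22 = 347; Σxᵢ² = 93; σ²/τ² = 4.5.
β̂_MAP = 347 / (93 + 4.5) = 347/97.5 ≈ 3.559.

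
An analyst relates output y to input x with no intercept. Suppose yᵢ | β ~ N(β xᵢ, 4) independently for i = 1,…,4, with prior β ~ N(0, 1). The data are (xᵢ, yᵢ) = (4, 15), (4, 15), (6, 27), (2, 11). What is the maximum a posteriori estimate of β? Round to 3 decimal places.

β̂_MAP = 4.000

log p(β | y) = −Σ(yᵢ − βxᵢ)²/(2·4) − β²/(2·1) + const.
Setting the derivative to zero: Σxᵢ(yᵢ − βxᵢ)/4 − β/1 = 0, so β = Σxᵢyᵢ / (Σxᵢ² + σ²/τ²).
Σxᵢyᵢ = 4·15 + 4·15 + 6·27 + 2·11 = 304; Σxᵢ² = 72; σ²/τ² = 4.
β̂_MAP = 304 / (72 + 4) = 304/76 ≈ 4.000.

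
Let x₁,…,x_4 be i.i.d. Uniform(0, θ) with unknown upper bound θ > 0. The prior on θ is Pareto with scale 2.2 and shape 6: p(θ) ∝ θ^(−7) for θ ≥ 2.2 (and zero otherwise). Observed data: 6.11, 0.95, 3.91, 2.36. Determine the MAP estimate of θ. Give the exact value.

The Uniform(0, θ) likelihood is θ^(−n) for θ ≥ max(xᵢ), zero otherwise. Here max(xᵢ) = 6.11.
Posterior ∝ θ^(−7) · θ^(−4) = θ^(−11) on θ ≥ max(2.2, 6.11) = 6.11.
This density is strictly decreasing in θ, so the posterior mode lies at the lower boundary of the support.

θ̂_MAP = 6.11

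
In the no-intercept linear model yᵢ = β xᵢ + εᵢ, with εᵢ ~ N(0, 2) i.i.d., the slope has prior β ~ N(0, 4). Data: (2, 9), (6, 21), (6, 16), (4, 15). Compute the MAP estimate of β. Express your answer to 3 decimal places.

log p(β | y) = −Σ(yᵢ − βxᵢ)²/(2·2) − β²/(2·4) + const.
Setting the derivative to zero: Σxᵢ(yᵢ − βxᵢ)/2 − β/4 = 0, so β = Σxᵢyᵢ / (Σxᵢ² + σ²/τ²).
Σxᵢyᵢ = 2·9 + 6·21 + 6·16 + 4·15 = 300; Σxᵢ² = 92; σ²/τ² = 0.5.
β̂_MAP = 300 / (92 + 0.5) = 300/92.5 ≈ 3.243.

β̂_MAP = 3.243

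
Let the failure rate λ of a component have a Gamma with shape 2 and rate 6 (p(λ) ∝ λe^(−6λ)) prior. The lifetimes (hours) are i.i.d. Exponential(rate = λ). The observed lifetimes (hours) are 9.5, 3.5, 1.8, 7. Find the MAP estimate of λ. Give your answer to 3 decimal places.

λ̂_MAP = 0.180

The Exponential(rate=λ) likelihood is ∝ λ^n e^(−λΣtᵢ). Here n = 4 and Σtᵢ = 9.5 + 3.5 + 1.8 + 7 = 21.8.
Posterior ∝ λe^(−6λ) · λ^4e^(−21.8λ) = λ^5e^(−27.8λ), i.e. Gamma(6, 27.8).
Mode = (a−1)/b = 5/27.8 ≈ 0.180.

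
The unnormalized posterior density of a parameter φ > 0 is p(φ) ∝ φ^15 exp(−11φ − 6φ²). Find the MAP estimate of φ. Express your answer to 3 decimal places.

φ̂_MAP = 0.750

ℓ'(φ) = 15/φ − 11 − 12φ. Setting this to zero and multiplying by φ: 12φ² + 11φ − 15 = 0.
φ = (−11 + √(11² + 4·12·15)) / (2·12) = (−11 + √841) / 24 = (−11 + 29)/24 = 3/4.
ℓ''(φ) = −15/φ² − 12 < 0, confirming a maximum.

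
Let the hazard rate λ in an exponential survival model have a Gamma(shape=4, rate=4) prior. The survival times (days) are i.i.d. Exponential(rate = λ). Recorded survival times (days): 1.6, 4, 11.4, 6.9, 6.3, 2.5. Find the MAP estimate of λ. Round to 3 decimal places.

The Exponential(rate=λ) likelihood is ∝ λ^n e^(−λΣtᵢ). Here n = 6 and Σtᵢ = 1.6 + 4 + 11.4 + 6.9 + 6.3 + 2.5 = 32.7.
Posterior ∝ λ^3e^(−4λ) · λ^6e^(−32.7λ) = λ^9e^(−36.7λ), i.e. Gamma(10, 36.7).
Mode = (a−1)/b = 9/36.7 ≈ 0.245.

λ̂_MAP = 0.245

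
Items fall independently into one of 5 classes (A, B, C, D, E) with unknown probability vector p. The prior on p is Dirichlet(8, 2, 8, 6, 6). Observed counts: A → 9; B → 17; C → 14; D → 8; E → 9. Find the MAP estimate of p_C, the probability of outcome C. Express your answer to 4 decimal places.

The posterior is Dirichlet(αᵢ + nᵢ) = Dirichlet(17, 19, 22, 14, 15).
For a Dirichlet(a₁,…,a_K) with all aᵢ > 1, the mode has j-th component (aⱼ − 1)/(Σaᵢ − K).
Here Σaᵢ = 87 and K = 5, so p_C = (22 − 1)/(87 − 5) = 21/82 ≈ 0.2561.

MAP estimate of p_C = 0.2561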